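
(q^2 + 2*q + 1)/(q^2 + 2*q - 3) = (q^2 + 2*q + 1)/(q^2 + 2*q - 3)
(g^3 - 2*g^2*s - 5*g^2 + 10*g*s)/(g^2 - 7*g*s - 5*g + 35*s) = g*(-g + 2*s)/(-g + 7*s)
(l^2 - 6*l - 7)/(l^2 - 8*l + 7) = (l + 1)/(l - 1)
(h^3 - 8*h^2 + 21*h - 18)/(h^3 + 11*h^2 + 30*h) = (h^3 - 8*h^2 + 21*h - 18)/(h*(h^2 + 11*h + 30))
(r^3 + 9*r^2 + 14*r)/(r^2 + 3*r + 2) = r*(r + 7)/(r + 1)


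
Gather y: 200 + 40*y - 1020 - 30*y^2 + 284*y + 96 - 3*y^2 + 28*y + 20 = -33*y^2 + 352*y - 704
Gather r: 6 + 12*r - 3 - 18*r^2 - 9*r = -18*r^2 + 3*r + 3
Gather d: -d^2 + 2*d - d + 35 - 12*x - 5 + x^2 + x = -d^2 + d + x^2 - 11*x + 30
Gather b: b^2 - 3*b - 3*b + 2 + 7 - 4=b^2 - 6*b + 5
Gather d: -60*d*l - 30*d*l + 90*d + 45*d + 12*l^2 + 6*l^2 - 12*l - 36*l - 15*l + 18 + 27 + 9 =d*(135 - 90*l) + 18*l^2 - 63*l + 54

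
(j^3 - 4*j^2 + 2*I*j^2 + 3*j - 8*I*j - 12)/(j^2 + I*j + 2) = (j^2 + j*(-4 + 3*I) - 12*I)/(j + 2*I)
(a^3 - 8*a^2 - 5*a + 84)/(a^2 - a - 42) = (a^2 - a - 12)/(a + 6)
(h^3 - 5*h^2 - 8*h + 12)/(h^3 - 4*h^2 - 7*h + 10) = (h - 6)/(h - 5)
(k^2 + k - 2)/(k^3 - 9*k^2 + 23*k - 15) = (k + 2)/(k^2 - 8*k + 15)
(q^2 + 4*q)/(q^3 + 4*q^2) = 1/q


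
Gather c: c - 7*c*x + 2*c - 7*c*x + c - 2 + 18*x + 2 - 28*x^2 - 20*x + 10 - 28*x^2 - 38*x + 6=c*(4 - 14*x) - 56*x^2 - 40*x + 16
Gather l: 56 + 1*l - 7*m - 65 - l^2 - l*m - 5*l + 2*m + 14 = -l^2 + l*(-m - 4) - 5*m + 5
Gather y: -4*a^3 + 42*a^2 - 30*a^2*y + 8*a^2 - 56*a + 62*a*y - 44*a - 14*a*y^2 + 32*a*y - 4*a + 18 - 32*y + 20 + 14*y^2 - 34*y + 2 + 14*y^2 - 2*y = -4*a^3 + 50*a^2 - 104*a + y^2*(28 - 14*a) + y*(-30*a^2 + 94*a - 68) + 40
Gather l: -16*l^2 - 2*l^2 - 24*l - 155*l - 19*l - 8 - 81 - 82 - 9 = -18*l^2 - 198*l - 180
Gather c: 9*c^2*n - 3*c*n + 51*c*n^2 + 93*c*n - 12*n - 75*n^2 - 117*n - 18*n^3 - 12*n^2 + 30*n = 9*c^2*n + c*(51*n^2 + 90*n) - 18*n^3 - 87*n^2 - 99*n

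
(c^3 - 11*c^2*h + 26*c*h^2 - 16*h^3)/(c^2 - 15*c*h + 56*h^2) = (c^2 - 3*c*h + 2*h^2)/(c - 7*h)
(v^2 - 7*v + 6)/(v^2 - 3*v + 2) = (v - 6)/(v - 2)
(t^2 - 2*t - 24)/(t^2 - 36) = (t + 4)/(t + 6)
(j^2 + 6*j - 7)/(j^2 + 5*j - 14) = (j - 1)/(j - 2)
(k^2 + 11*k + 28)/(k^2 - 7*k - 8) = (k^2 + 11*k + 28)/(k^2 - 7*k - 8)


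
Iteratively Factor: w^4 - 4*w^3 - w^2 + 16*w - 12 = (w - 2)*(w^3 - 2*w^2 - 5*w + 6) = (w - 3)*(w - 2)*(w^2 + w - 2) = (w - 3)*(w - 2)*(w - 1)*(w + 2)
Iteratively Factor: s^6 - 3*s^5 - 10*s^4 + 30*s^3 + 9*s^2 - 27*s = (s + 1)*(s^5 - 4*s^4 - 6*s^3 + 36*s^2 - 27*s) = (s - 3)*(s + 1)*(s^4 - s^3 - 9*s^2 + 9*s) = s*(s - 3)*(s + 1)*(s^3 - s^2 - 9*s + 9) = s*(s - 3)^2*(s + 1)*(s^2 + 2*s - 3) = s*(s - 3)^2*(s + 1)*(s + 3)*(s - 1)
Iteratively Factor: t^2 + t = (t)*(t + 1)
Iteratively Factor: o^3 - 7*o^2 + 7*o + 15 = (o - 5)*(o^2 - 2*o - 3) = (o - 5)*(o - 3)*(o + 1)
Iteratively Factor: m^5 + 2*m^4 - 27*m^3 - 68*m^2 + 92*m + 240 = (m + 2)*(m^4 - 27*m^2 - 14*m + 120) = (m - 5)*(m + 2)*(m^3 + 5*m^2 - 2*m - 24) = (m - 5)*(m + 2)*(m + 4)*(m^2 + m - 6) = (m - 5)*(m - 2)*(m + 2)*(m + 4)*(m + 3)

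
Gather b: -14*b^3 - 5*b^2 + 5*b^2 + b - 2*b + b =-14*b^3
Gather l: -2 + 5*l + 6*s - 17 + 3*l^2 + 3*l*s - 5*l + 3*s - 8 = 3*l^2 + 3*l*s + 9*s - 27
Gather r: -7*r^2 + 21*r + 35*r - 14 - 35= -7*r^2 + 56*r - 49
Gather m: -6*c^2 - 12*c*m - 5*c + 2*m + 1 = -6*c^2 - 5*c + m*(2 - 12*c) + 1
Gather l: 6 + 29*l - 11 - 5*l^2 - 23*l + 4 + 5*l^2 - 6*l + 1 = 0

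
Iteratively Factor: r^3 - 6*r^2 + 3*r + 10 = (r + 1)*(r^2 - 7*r + 10) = (r - 5)*(r + 1)*(r - 2)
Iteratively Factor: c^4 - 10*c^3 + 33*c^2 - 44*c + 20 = (c - 1)*(c^3 - 9*c^2 + 24*c - 20) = (c - 2)*(c - 1)*(c^2 - 7*c + 10) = (c - 5)*(c - 2)*(c - 1)*(c - 2)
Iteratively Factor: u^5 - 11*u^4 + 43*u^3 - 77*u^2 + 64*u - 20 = (u - 2)*(u^4 - 9*u^3 + 25*u^2 - 27*u + 10) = (u - 2)*(u - 1)*(u^3 - 8*u^2 + 17*u - 10) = (u - 2)*(u - 1)^2*(u^2 - 7*u + 10) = (u - 2)^2*(u - 1)^2*(u - 5)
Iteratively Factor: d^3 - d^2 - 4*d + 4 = (d - 2)*(d^2 + d - 2) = (d - 2)*(d - 1)*(d + 2)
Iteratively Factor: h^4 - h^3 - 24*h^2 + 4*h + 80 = (h - 2)*(h^3 + h^2 - 22*h - 40) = (h - 2)*(h + 4)*(h^2 - 3*h - 10) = (h - 5)*(h - 2)*(h + 4)*(h + 2)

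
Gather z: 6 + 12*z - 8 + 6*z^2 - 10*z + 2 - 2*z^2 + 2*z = 4*z^2 + 4*z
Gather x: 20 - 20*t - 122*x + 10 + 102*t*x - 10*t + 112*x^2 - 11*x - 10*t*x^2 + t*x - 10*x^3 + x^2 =-30*t - 10*x^3 + x^2*(113 - 10*t) + x*(103*t - 133) + 30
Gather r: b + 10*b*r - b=10*b*r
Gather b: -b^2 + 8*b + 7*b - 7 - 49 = -b^2 + 15*b - 56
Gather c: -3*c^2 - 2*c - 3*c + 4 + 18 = -3*c^2 - 5*c + 22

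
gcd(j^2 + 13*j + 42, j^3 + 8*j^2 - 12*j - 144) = j + 6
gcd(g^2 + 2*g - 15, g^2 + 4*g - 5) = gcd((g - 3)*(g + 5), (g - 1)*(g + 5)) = g + 5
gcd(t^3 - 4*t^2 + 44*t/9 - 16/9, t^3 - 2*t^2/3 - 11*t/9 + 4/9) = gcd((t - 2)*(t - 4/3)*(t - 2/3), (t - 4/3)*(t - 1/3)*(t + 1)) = t - 4/3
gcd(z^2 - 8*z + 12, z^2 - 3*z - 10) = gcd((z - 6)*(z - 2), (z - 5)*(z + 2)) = 1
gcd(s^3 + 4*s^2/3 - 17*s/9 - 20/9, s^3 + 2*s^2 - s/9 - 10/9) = s^2 + 8*s/3 + 5/3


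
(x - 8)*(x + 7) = x^2 - x - 56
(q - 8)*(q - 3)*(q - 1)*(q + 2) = q^4 - 10*q^3 + 11*q^2 + 46*q - 48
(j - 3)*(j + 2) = j^2 - j - 6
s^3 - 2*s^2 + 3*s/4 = s*(s - 3/2)*(s - 1/2)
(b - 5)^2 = b^2 - 10*b + 25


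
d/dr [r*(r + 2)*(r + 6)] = 3*r^2 + 16*r + 12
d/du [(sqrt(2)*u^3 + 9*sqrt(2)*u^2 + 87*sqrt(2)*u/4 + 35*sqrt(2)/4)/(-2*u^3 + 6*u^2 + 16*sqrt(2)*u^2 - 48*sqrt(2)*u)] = sqrt(2)*(-3*u*(4*u^2 + 24*u + 29)*(u^2 - 8*sqrt(2)*u - 3*u + 24*sqrt(2)) + (3*u^2 - 16*sqrt(2)*u - 6*u + 24*sqrt(2))*(4*u^3 + 36*u^2 + 87*u + 35))/(8*u^2*(u^2 - 8*sqrt(2)*u - 3*u + 24*sqrt(2))^2)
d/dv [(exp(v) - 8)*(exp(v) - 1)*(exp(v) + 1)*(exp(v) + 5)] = (4*exp(3*v) - 9*exp(2*v) - 82*exp(v) + 3)*exp(v)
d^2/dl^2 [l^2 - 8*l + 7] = 2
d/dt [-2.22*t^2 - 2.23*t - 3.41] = -4.44*t - 2.23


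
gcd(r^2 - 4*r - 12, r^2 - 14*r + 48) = r - 6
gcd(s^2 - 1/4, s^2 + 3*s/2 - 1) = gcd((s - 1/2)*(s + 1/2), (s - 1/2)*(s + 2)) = s - 1/2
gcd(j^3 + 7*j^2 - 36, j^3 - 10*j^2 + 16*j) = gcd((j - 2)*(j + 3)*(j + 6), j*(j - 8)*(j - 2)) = j - 2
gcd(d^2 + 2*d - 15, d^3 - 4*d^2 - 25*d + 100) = d + 5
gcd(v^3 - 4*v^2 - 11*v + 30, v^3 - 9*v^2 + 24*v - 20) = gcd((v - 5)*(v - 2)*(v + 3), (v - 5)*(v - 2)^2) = v^2 - 7*v + 10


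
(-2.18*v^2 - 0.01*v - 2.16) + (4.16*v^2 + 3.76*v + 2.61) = 1.98*v^2 + 3.75*v + 0.45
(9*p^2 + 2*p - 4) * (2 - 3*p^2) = -27*p^4 - 6*p^3 + 30*p^2 + 4*p - 8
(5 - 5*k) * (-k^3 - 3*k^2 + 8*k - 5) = 5*k^4 + 10*k^3 - 55*k^2 + 65*k - 25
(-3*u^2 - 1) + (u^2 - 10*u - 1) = -2*u^2 - 10*u - 2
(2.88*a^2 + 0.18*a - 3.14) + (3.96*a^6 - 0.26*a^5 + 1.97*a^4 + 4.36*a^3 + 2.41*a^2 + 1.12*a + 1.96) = 3.96*a^6 - 0.26*a^5 + 1.97*a^4 + 4.36*a^3 + 5.29*a^2 + 1.3*a - 1.18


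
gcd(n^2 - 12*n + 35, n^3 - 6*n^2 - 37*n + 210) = n^2 - 12*n + 35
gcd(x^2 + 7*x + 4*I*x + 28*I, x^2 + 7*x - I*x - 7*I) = x + 7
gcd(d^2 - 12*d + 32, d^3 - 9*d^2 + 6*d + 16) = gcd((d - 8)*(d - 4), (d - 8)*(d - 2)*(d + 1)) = d - 8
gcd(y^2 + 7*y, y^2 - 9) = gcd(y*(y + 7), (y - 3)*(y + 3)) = 1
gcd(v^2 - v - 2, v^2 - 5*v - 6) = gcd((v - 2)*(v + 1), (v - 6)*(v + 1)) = v + 1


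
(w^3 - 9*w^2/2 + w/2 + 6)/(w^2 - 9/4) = 2*(w^2 - 3*w - 4)/(2*w + 3)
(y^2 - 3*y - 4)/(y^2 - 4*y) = (y + 1)/y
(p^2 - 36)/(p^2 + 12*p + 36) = (p - 6)/(p + 6)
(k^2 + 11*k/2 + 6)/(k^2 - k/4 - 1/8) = 4*(2*k^2 + 11*k + 12)/(8*k^2 - 2*k - 1)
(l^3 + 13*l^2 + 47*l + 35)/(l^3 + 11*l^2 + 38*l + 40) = (l^2 + 8*l + 7)/(l^2 + 6*l + 8)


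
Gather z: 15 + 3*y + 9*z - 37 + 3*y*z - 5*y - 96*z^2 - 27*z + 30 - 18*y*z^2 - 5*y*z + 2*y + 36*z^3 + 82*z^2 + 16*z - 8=36*z^3 + z^2*(-18*y - 14) + z*(-2*y - 2)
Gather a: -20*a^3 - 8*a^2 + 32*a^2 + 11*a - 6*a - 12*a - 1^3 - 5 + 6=-20*a^3 + 24*a^2 - 7*a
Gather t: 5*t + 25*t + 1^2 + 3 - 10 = 30*t - 6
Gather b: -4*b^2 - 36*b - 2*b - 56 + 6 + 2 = -4*b^2 - 38*b - 48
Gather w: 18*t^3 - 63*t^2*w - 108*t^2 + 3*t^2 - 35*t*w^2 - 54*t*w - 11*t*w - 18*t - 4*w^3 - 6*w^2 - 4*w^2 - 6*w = 18*t^3 - 105*t^2 - 18*t - 4*w^3 + w^2*(-35*t - 10) + w*(-63*t^2 - 65*t - 6)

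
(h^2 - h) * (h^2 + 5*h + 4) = h^4 + 4*h^3 - h^2 - 4*h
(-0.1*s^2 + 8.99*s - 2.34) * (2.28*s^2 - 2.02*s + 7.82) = -0.228*s^4 + 20.6992*s^3 - 24.277*s^2 + 75.0286*s - 18.2988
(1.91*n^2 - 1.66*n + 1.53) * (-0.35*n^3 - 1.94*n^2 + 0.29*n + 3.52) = -0.6685*n^5 - 3.1244*n^4 + 3.2388*n^3 + 3.2736*n^2 - 5.3995*n + 5.3856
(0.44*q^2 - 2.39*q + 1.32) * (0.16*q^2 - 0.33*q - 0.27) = 0.0704*q^4 - 0.5276*q^3 + 0.8811*q^2 + 0.2097*q - 0.3564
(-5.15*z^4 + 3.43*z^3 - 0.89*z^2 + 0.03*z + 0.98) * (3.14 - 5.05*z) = 26.0075*z^5 - 33.4925*z^4 + 15.2647*z^3 - 2.9461*z^2 - 4.8548*z + 3.0772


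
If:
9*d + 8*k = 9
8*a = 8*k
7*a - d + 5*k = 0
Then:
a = 9/116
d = 27/29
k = 9/116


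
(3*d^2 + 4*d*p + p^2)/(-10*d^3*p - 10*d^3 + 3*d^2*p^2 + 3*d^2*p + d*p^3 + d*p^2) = (3*d^2 + 4*d*p + p^2)/(d*(-10*d^2*p - 10*d^2 + 3*d*p^2 + 3*d*p + p^3 + p^2))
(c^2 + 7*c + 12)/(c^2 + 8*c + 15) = (c + 4)/(c + 5)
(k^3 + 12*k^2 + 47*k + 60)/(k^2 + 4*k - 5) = (k^2 + 7*k + 12)/(k - 1)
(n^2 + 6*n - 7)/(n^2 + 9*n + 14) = (n - 1)/(n + 2)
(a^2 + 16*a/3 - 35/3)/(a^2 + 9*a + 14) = (a - 5/3)/(a + 2)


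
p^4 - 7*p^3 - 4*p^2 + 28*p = p*(p - 7)*(p - 2)*(p + 2)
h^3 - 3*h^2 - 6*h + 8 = (h - 4)*(h - 1)*(h + 2)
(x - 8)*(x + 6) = x^2 - 2*x - 48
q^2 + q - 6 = (q - 2)*(q + 3)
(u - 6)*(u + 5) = u^2 - u - 30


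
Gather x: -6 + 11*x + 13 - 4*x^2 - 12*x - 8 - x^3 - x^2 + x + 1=-x^3 - 5*x^2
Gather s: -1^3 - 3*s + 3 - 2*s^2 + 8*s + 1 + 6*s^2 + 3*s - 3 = 4*s^2 + 8*s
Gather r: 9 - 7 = 2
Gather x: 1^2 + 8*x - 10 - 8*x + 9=0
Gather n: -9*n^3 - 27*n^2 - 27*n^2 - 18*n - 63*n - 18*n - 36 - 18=-9*n^3 - 54*n^2 - 99*n - 54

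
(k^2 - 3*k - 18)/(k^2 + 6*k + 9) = (k - 6)/(k + 3)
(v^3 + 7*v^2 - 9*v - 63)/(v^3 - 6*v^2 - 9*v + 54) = (v + 7)/(v - 6)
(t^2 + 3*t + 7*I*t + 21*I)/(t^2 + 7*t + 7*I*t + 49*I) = (t + 3)/(t + 7)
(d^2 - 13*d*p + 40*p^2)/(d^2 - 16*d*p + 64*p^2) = (-d + 5*p)/(-d + 8*p)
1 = 1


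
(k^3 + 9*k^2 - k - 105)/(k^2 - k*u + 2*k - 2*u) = (k^3 + 9*k^2 - k - 105)/(k^2 - k*u + 2*k - 2*u)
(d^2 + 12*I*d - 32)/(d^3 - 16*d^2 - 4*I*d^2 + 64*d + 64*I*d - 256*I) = (d^2 + 12*I*d - 32)/(d^3 - 4*d^2*(4 + I) + 64*d*(1 + I) - 256*I)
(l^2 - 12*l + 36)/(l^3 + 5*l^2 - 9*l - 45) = (l^2 - 12*l + 36)/(l^3 + 5*l^2 - 9*l - 45)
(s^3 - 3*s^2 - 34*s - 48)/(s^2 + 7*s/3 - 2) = 3*(s^2 - 6*s - 16)/(3*s - 2)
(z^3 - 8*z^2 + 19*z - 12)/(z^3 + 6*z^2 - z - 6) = (z^2 - 7*z + 12)/(z^2 + 7*z + 6)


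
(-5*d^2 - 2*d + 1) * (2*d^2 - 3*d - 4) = -10*d^4 + 11*d^3 + 28*d^2 + 5*d - 4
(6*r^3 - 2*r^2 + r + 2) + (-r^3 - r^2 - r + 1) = 5*r^3 - 3*r^2 + 3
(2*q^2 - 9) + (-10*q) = 2*q^2 - 10*q - 9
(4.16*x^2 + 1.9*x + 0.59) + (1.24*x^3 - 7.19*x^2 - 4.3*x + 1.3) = 1.24*x^3 - 3.03*x^2 - 2.4*x + 1.89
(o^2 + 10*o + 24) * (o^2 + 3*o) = o^4 + 13*o^3 + 54*o^2 + 72*o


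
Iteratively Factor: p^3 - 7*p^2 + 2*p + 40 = (p + 2)*(p^2 - 9*p + 20) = (p - 5)*(p + 2)*(p - 4)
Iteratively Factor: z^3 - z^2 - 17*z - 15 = (z + 3)*(z^2 - 4*z - 5) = (z + 1)*(z + 3)*(z - 5)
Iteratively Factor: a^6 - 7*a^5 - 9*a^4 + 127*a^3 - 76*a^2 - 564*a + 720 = (a + 3)*(a^5 - 10*a^4 + 21*a^3 + 64*a^2 - 268*a + 240) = (a + 3)^2*(a^4 - 13*a^3 + 60*a^2 - 116*a + 80) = (a - 5)*(a + 3)^2*(a^3 - 8*a^2 + 20*a - 16) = (a - 5)*(a - 4)*(a + 3)^2*(a^2 - 4*a + 4) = (a - 5)*(a - 4)*(a - 2)*(a + 3)^2*(a - 2)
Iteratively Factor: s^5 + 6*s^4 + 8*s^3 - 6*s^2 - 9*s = (s + 1)*(s^4 + 5*s^3 + 3*s^2 - 9*s) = (s + 1)*(s + 3)*(s^3 + 2*s^2 - 3*s) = (s + 1)*(s + 3)^2*(s^2 - s) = (s - 1)*(s + 1)*(s + 3)^2*(s)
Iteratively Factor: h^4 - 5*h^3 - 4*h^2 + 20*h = (h)*(h^3 - 5*h^2 - 4*h + 20) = h*(h + 2)*(h^2 - 7*h + 10) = h*(h - 5)*(h + 2)*(h - 2)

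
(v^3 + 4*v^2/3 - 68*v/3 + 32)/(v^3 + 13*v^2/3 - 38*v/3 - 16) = (v - 2)/(v + 1)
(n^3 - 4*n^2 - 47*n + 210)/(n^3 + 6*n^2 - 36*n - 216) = (n^2 + 2*n - 35)/(n^2 + 12*n + 36)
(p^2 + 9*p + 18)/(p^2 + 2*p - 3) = (p + 6)/(p - 1)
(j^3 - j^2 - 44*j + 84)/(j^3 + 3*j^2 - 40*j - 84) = (j - 2)/(j + 2)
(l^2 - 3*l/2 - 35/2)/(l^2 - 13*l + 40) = (l + 7/2)/(l - 8)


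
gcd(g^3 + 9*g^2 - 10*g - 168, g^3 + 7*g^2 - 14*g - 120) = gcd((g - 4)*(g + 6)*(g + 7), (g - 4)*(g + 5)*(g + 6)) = g^2 + 2*g - 24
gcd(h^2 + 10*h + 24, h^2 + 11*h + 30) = h + 6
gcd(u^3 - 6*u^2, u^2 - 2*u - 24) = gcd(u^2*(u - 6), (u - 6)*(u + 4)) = u - 6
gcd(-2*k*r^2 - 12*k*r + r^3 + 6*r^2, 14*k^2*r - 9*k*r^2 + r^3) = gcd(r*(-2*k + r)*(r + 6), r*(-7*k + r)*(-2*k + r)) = -2*k*r + r^2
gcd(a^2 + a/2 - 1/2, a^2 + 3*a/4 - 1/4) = a + 1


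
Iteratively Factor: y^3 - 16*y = (y + 4)*(y^2 - 4*y) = (y - 4)*(y + 4)*(y)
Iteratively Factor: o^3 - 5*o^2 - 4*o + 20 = (o - 2)*(o^2 - 3*o - 10) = (o - 2)*(o + 2)*(o - 5)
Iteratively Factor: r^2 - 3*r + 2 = (r - 1)*(r - 2)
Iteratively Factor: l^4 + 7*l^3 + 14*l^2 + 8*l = (l + 4)*(l^3 + 3*l^2 + 2*l) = (l + 2)*(l + 4)*(l^2 + l) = l*(l + 2)*(l + 4)*(l + 1)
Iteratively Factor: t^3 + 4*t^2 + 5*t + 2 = (t + 1)*(t^2 + 3*t + 2) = (t + 1)^2*(t + 2)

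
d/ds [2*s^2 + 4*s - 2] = 4*s + 4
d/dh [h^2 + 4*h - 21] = 2*h + 4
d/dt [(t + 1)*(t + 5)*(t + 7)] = 3*t^2 + 26*t + 47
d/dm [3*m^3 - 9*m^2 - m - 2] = 9*m^2 - 18*m - 1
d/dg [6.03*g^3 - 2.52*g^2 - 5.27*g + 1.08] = 18.09*g^2 - 5.04*g - 5.27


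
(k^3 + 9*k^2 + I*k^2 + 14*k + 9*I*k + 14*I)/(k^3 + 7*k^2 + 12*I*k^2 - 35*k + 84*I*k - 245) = (k^2 + k*(2 + I) + 2*I)/(k^2 + 12*I*k - 35)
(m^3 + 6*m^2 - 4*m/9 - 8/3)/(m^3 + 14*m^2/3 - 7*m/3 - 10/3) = (m^2 + 16*m/3 - 4)/(m^2 + 4*m - 5)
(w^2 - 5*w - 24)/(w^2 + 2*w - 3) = (w - 8)/(w - 1)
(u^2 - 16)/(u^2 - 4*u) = (u + 4)/u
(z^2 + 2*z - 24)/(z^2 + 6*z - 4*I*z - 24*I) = (z - 4)/(z - 4*I)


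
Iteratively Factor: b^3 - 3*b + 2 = (b - 1)*(b^2 + b - 2) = (b - 1)*(b + 2)*(b - 1)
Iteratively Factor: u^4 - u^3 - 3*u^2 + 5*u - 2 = (u - 1)*(u^3 - 3*u + 2) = (u - 1)^2*(u^2 + u - 2) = (u - 1)^2*(u + 2)*(u - 1)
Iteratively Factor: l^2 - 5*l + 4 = (l - 4)*(l - 1)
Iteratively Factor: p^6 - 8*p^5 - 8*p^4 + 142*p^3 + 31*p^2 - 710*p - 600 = (p - 5)*(p^5 - 3*p^4 - 23*p^3 + 27*p^2 + 166*p + 120) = (p - 5)*(p - 4)*(p^4 + p^3 - 19*p^2 - 49*p - 30) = (p - 5)*(p - 4)*(p + 3)*(p^3 - 2*p^2 - 13*p - 10) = (p - 5)*(p - 4)*(p + 2)*(p + 3)*(p^2 - 4*p - 5) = (p - 5)^2*(p - 4)*(p + 2)*(p + 3)*(p + 1)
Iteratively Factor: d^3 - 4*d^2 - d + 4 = (d - 1)*(d^2 - 3*d - 4) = (d - 4)*(d - 1)*(d + 1)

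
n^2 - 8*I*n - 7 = (n - 7*I)*(n - I)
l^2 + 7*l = l*(l + 7)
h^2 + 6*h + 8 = (h + 2)*(h + 4)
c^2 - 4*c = c*(c - 4)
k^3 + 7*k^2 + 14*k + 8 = (k + 1)*(k + 2)*(k + 4)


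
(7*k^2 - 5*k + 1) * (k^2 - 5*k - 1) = 7*k^4 - 40*k^3 + 19*k^2 - 1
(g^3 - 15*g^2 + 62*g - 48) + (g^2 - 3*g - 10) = g^3 - 14*g^2 + 59*g - 58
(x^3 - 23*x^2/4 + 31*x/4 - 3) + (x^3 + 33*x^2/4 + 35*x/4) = 2*x^3 + 5*x^2/2 + 33*x/2 - 3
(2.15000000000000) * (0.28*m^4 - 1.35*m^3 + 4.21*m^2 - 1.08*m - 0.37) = 0.602*m^4 - 2.9025*m^3 + 9.0515*m^2 - 2.322*m - 0.7955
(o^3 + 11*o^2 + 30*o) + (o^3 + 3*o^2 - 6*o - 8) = 2*o^3 + 14*o^2 + 24*o - 8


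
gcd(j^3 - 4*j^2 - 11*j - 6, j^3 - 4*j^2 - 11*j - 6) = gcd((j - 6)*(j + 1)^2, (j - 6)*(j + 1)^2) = j^3 - 4*j^2 - 11*j - 6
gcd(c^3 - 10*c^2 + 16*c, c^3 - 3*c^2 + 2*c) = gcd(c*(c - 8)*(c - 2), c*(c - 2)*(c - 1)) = c^2 - 2*c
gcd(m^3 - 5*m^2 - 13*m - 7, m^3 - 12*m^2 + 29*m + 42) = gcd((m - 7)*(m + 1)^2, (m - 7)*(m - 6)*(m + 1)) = m^2 - 6*m - 7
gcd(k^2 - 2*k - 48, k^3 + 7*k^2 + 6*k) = k + 6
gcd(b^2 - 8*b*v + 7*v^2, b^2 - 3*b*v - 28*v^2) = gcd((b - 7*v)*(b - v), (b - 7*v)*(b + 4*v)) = -b + 7*v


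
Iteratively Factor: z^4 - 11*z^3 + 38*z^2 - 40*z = (z - 5)*(z^3 - 6*z^2 + 8*z) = z*(z - 5)*(z^2 - 6*z + 8) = z*(z - 5)*(z - 4)*(z - 2)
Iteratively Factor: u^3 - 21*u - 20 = (u + 4)*(u^2 - 4*u - 5) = (u + 1)*(u + 4)*(u - 5)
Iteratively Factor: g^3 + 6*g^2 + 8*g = (g + 4)*(g^2 + 2*g) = (g + 2)*(g + 4)*(g)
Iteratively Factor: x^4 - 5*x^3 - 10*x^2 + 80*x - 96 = (x - 2)*(x^3 - 3*x^2 - 16*x + 48) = (x - 2)*(x + 4)*(x^2 - 7*x + 12) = (x - 3)*(x - 2)*(x + 4)*(x - 4)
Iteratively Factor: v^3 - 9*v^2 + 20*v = (v)*(v^2 - 9*v + 20) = v*(v - 4)*(v - 5)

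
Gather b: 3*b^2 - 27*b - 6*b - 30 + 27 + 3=3*b^2 - 33*b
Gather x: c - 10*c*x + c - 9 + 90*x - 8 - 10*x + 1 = 2*c + x*(80 - 10*c) - 16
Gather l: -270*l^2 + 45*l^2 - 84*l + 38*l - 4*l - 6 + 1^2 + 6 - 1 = -225*l^2 - 50*l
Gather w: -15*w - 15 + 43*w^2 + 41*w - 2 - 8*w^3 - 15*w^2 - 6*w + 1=-8*w^3 + 28*w^2 + 20*w - 16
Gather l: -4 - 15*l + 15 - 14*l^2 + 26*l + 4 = -14*l^2 + 11*l + 15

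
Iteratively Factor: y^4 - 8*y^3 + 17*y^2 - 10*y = (y - 2)*(y^3 - 6*y^2 + 5*y) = (y - 5)*(y - 2)*(y^2 - y) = (y - 5)*(y - 2)*(y - 1)*(y)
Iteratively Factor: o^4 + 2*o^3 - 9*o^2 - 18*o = (o + 3)*(o^3 - o^2 - 6*o) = o*(o + 3)*(o^2 - o - 6) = o*(o - 3)*(o + 3)*(o + 2)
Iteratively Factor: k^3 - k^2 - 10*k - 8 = (k + 1)*(k^2 - 2*k - 8) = (k + 1)*(k + 2)*(k - 4)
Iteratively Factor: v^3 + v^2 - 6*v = (v - 2)*(v^2 + 3*v) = (v - 2)*(v + 3)*(v)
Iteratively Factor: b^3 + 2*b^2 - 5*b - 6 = (b - 2)*(b^2 + 4*b + 3) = (b - 2)*(b + 3)*(b + 1)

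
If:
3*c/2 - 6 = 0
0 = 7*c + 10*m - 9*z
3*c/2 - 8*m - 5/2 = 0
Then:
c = 4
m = 7/16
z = 259/72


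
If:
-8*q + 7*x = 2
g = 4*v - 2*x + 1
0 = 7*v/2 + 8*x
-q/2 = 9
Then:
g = 11125/49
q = -18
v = 2272/49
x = -142/7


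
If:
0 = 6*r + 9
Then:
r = -3/2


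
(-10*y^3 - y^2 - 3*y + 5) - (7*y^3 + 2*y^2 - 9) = -17*y^3 - 3*y^2 - 3*y + 14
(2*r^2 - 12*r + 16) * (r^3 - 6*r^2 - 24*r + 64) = 2*r^5 - 24*r^4 + 40*r^3 + 320*r^2 - 1152*r + 1024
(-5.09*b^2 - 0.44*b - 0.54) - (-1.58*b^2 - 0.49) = -3.51*b^2 - 0.44*b - 0.05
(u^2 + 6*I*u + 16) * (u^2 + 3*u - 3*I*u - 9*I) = u^4 + 3*u^3 + 3*I*u^3 + 34*u^2 + 9*I*u^2 + 102*u - 48*I*u - 144*I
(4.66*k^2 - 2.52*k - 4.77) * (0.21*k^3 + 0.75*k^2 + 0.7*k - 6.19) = 0.9786*k^5 + 2.9658*k^4 + 0.3703*k^3 - 34.1869*k^2 + 12.2598*k + 29.5263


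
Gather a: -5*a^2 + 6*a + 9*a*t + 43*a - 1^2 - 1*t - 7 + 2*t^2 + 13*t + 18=-5*a^2 + a*(9*t + 49) + 2*t^2 + 12*t + 10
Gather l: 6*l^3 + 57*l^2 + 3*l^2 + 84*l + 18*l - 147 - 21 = 6*l^3 + 60*l^2 + 102*l - 168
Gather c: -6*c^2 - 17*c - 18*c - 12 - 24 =-6*c^2 - 35*c - 36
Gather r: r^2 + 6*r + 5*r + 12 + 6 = r^2 + 11*r + 18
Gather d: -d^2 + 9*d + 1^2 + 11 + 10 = -d^2 + 9*d + 22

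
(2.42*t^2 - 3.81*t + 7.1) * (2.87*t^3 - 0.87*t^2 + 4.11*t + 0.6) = 6.9454*t^5 - 13.0401*t^4 + 33.6379*t^3 - 20.3841*t^2 + 26.895*t + 4.26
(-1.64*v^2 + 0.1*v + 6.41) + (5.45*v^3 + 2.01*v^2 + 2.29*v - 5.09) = 5.45*v^3 + 0.37*v^2 + 2.39*v + 1.32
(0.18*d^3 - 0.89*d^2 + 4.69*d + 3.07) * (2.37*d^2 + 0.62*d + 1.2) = 0.4266*d^5 - 1.9977*d^4 + 10.7795*d^3 + 9.1157*d^2 + 7.5314*d + 3.684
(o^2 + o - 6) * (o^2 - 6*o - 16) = o^4 - 5*o^3 - 28*o^2 + 20*o + 96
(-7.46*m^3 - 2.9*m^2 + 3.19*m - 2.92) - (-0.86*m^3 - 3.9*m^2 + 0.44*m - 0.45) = -6.6*m^3 + 1.0*m^2 + 2.75*m - 2.47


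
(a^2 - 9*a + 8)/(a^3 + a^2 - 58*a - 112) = (a - 1)/(a^2 + 9*a + 14)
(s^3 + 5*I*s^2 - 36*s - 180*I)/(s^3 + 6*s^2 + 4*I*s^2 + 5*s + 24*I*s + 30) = (s - 6)/(s - I)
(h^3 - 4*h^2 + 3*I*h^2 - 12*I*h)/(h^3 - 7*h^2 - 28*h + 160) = h*(h + 3*I)/(h^2 - 3*h - 40)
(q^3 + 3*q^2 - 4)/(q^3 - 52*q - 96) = (q^2 + q - 2)/(q^2 - 2*q - 48)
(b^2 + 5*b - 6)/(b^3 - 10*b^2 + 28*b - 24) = (b^2 + 5*b - 6)/(b^3 - 10*b^2 + 28*b - 24)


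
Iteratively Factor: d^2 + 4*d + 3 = (d + 1)*(d + 3)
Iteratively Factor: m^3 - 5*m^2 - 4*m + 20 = (m + 2)*(m^2 - 7*m + 10) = (m - 2)*(m + 2)*(m - 5)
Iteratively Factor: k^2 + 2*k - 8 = (k - 2)*(k + 4)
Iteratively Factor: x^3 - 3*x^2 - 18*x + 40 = (x - 5)*(x^2 + 2*x - 8) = (x - 5)*(x - 2)*(x + 4)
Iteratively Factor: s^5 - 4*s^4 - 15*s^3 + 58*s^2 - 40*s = (s - 2)*(s^4 - 2*s^3 - 19*s^2 + 20*s) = (s - 2)*(s - 1)*(s^3 - s^2 - 20*s) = (s - 2)*(s - 1)*(s + 4)*(s^2 - 5*s) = (s - 5)*(s - 2)*(s - 1)*(s + 4)*(s)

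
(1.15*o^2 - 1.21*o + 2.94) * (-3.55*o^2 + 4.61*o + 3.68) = -4.0825*o^4 + 9.597*o^3 - 11.7831*o^2 + 9.1006*o + 10.8192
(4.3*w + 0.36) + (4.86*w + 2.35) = 9.16*w + 2.71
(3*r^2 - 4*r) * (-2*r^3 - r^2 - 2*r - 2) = -6*r^5 + 5*r^4 - 2*r^3 + 2*r^2 + 8*r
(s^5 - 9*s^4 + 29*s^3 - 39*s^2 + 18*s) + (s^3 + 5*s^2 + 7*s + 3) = s^5 - 9*s^4 + 30*s^3 - 34*s^2 + 25*s + 3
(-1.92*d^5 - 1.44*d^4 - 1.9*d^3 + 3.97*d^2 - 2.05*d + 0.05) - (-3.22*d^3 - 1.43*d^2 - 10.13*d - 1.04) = -1.92*d^5 - 1.44*d^4 + 1.32*d^3 + 5.4*d^2 + 8.08*d + 1.09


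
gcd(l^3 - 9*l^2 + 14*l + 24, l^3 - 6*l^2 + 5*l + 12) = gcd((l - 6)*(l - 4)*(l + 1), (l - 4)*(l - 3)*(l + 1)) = l^2 - 3*l - 4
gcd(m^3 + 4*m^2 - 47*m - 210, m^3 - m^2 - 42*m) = m^2 - m - 42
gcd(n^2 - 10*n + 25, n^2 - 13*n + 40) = n - 5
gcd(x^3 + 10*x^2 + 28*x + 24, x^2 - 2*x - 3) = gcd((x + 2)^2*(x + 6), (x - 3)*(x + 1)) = 1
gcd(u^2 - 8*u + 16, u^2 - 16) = u - 4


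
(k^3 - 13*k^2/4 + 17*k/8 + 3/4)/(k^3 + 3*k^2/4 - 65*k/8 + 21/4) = (8*k^2 - 10*k - 3)/(8*k^2 + 22*k - 21)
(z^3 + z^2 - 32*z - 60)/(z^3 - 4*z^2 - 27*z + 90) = (z + 2)/(z - 3)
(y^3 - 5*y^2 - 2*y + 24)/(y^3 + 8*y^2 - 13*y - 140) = (y^2 - y - 6)/(y^2 + 12*y + 35)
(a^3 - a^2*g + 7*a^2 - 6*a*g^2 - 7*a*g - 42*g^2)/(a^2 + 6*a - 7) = (a^2 - a*g - 6*g^2)/(a - 1)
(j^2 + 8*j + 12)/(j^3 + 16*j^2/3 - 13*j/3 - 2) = 3*(j + 2)/(3*j^2 - 2*j - 1)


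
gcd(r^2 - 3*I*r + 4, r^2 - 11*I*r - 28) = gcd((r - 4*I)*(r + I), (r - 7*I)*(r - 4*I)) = r - 4*I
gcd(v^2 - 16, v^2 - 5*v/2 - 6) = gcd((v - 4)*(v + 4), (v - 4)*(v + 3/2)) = v - 4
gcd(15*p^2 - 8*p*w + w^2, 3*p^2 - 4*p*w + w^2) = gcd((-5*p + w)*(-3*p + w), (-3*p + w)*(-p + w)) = 3*p - w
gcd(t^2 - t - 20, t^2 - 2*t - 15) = t - 5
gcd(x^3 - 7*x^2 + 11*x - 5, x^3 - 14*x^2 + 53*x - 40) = x^2 - 6*x + 5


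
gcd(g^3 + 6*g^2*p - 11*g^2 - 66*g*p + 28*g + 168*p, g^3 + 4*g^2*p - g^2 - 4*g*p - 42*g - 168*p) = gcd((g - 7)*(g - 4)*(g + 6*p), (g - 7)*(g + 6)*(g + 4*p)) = g - 7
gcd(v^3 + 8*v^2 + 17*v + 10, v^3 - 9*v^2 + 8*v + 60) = v + 2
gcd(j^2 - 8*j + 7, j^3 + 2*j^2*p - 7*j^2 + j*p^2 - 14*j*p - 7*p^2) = j - 7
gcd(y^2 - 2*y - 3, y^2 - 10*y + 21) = y - 3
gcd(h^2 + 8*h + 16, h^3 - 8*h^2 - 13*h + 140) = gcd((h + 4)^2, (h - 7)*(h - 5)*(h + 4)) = h + 4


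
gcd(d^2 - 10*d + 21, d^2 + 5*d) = 1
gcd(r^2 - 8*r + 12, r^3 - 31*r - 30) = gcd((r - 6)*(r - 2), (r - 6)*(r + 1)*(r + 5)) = r - 6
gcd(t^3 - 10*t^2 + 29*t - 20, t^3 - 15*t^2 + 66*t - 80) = t - 5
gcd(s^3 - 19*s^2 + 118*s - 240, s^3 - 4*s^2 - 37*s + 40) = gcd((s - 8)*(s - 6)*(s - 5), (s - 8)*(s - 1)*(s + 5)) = s - 8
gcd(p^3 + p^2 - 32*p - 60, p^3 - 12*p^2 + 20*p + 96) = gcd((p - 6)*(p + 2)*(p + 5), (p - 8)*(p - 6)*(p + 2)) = p^2 - 4*p - 12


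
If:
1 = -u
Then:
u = -1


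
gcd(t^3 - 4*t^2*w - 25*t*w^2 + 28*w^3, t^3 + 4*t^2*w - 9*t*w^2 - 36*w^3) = t + 4*w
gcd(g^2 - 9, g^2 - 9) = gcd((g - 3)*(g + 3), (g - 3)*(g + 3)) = g^2 - 9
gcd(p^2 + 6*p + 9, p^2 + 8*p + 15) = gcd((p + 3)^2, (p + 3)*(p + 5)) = p + 3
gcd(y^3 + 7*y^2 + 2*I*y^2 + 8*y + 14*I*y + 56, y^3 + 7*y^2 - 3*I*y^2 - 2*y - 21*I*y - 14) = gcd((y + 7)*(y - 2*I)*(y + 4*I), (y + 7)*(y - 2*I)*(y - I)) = y^2 + y*(7 - 2*I) - 14*I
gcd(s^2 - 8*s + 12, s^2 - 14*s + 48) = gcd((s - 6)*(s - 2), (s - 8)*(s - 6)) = s - 6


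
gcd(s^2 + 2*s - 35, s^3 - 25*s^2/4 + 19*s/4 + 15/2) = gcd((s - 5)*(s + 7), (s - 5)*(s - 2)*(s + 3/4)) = s - 5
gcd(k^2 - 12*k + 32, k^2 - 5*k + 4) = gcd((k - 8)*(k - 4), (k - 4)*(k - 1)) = k - 4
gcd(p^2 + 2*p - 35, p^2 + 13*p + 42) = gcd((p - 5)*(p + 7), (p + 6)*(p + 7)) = p + 7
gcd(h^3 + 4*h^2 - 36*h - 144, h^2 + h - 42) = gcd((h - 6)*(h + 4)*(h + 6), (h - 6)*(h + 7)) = h - 6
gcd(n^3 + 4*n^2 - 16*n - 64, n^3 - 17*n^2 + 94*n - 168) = n - 4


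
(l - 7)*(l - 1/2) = l^2 - 15*l/2 + 7/2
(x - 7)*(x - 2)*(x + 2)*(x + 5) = x^4 - 2*x^3 - 39*x^2 + 8*x + 140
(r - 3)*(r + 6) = r^2 + 3*r - 18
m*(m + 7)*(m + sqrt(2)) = m^3 + sqrt(2)*m^2 + 7*m^2 + 7*sqrt(2)*m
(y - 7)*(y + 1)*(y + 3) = y^3 - 3*y^2 - 25*y - 21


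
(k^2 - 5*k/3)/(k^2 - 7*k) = (k - 5/3)/(k - 7)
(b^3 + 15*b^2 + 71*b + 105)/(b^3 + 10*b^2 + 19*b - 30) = (b^2 + 10*b + 21)/(b^2 + 5*b - 6)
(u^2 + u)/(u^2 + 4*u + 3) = u/(u + 3)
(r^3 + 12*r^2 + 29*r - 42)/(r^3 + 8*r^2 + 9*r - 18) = (r + 7)/(r + 3)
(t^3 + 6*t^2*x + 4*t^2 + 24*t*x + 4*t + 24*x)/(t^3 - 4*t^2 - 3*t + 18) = (t^2 + 6*t*x + 2*t + 12*x)/(t^2 - 6*t + 9)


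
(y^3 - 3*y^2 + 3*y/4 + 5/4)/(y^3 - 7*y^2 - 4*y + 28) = (4*y^3 - 12*y^2 + 3*y + 5)/(4*(y^3 - 7*y^2 - 4*y + 28))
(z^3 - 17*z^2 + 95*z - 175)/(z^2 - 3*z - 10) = (z^2 - 12*z + 35)/(z + 2)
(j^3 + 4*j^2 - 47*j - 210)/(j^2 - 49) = (j^2 + 11*j + 30)/(j + 7)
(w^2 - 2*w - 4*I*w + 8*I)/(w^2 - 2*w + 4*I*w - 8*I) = (w - 4*I)/(w + 4*I)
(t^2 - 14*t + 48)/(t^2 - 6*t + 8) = (t^2 - 14*t + 48)/(t^2 - 6*t + 8)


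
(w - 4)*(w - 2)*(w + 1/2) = w^3 - 11*w^2/2 + 5*w + 4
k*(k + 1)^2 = k^3 + 2*k^2 + k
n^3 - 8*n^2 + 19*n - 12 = (n - 4)*(n - 3)*(n - 1)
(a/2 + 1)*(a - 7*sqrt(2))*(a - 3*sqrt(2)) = a^3/2 - 5*sqrt(2)*a^2 + a^2 - 10*sqrt(2)*a + 21*a + 42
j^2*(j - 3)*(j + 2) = j^4 - j^3 - 6*j^2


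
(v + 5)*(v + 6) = v^2 + 11*v + 30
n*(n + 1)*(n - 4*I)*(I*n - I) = I*n^4 + 4*n^3 - I*n^2 - 4*n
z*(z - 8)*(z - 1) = z^3 - 9*z^2 + 8*z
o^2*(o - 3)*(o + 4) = o^4 + o^3 - 12*o^2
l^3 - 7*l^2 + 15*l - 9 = (l - 3)^2*(l - 1)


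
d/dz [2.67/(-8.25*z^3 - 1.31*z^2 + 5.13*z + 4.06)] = (66.0825*z^2 + 6.9954*z - 13.6971)/(8.25*z^3 + 1.31*z^2 - 5.13*z - 4.06)^2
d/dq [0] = 0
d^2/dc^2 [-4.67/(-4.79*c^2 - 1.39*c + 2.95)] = (-214.297894*c^2 - 62.186654*c + 4.67*(9.58*c + 1.39)*(19.16*c + 2.78) + 131.97887)/(4.79*c^2 + 1.39*c - 2.95)^3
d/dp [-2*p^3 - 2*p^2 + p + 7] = -6*p^2 - 4*p + 1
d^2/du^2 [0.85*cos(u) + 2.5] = -0.85*cos(u)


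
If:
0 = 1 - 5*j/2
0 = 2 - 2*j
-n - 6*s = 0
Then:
No Solution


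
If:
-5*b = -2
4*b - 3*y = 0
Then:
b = 2/5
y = 8/15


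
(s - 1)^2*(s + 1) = s^3 - s^2 - s + 1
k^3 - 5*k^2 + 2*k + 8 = (k - 4)*(k - 2)*(k + 1)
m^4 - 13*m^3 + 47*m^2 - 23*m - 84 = (m - 7)*(m - 4)*(m - 3)*(m + 1)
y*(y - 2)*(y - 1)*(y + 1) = y^4 - 2*y^3 - y^2 + 2*y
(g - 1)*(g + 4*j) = g^2 + 4*g*j - g - 4*j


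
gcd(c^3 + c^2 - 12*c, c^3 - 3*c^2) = c^2 - 3*c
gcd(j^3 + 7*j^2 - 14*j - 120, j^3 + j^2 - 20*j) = j^2 + j - 20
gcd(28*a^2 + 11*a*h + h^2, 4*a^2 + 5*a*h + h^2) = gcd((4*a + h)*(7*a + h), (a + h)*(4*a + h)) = 4*a + h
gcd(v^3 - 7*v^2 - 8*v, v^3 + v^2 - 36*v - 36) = v + 1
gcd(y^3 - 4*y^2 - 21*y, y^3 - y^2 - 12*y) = y^2 + 3*y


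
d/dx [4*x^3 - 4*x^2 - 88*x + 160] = 12*x^2 - 8*x - 88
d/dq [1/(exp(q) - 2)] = -exp(q)/(exp(q) - 2)^2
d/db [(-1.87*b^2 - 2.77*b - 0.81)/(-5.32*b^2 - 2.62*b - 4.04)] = (-9.837*b^2 + 6.4912*b + 9.0686)/(28.3024*b^4 + 27.8768*b^3 + 49.85*b^2 + 21.1696*b + 16.3216)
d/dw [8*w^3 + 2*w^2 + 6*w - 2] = 24*w^2 + 4*w + 6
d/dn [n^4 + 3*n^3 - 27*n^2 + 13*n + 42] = 4*n^3 + 9*n^2 - 54*n + 13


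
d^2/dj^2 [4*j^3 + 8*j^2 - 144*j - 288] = 24*j + 16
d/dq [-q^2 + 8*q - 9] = 8 - 2*q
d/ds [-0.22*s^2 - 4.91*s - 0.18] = -0.44*s - 4.91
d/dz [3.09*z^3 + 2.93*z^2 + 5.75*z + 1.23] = 9.27*z^2 + 5.86*z + 5.75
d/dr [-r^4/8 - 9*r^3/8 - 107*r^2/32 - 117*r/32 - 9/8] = -r^3/2 - 27*r^2/8 - 107*r/16 - 117/32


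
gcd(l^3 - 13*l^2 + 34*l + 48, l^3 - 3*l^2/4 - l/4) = 1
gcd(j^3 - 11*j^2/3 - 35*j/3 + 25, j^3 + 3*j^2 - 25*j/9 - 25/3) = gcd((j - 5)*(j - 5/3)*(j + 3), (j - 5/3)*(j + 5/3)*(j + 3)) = j^2 + 4*j/3 - 5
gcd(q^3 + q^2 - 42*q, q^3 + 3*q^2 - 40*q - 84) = q^2 + q - 42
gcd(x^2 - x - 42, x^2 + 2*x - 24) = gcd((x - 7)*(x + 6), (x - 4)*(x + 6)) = x + 6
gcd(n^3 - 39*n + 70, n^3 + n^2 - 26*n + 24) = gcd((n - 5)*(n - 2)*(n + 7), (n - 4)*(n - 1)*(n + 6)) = 1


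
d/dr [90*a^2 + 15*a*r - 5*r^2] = 15*a - 10*r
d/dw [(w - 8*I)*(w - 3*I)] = 2*w - 11*I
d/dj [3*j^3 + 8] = 9*j^2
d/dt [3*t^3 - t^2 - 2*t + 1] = 9*t^2 - 2*t - 2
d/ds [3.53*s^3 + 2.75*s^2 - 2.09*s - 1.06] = 10.59*s^2 + 5.5*s - 2.09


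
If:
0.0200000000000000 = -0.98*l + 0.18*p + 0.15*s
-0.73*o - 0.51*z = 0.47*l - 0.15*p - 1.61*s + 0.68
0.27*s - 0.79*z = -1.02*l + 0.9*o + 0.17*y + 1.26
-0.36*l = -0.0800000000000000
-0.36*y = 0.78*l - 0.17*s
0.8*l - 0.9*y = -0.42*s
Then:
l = 0.22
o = 1117.94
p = -100.53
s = 122.22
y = 57.23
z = -1245.45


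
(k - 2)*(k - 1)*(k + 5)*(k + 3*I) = k^4 + 2*k^3 + 3*I*k^3 - 13*k^2 + 6*I*k^2 + 10*k - 39*I*k + 30*I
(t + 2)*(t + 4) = t^2 + 6*t + 8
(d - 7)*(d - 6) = d^2 - 13*d + 42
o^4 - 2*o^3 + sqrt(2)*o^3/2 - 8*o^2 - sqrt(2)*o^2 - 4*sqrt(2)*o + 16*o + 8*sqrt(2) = (o - 2)*(o - 2*sqrt(2))*(o + sqrt(2)/2)*(o + 2*sqrt(2))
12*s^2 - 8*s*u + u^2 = (-6*s + u)*(-2*s + u)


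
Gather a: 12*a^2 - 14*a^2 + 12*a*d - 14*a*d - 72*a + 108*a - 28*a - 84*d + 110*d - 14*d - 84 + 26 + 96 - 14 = -2*a^2 + a*(8 - 2*d) + 12*d + 24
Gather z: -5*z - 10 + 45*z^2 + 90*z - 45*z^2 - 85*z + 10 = 0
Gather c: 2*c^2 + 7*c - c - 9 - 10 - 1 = 2*c^2 + 6*c - 20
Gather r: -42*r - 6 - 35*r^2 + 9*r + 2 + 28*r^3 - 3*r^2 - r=28*r^3 - 38*r^2 - 34*r - 4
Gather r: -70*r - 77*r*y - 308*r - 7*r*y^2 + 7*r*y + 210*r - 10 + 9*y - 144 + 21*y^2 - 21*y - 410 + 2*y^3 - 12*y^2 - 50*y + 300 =r*(-7*y^2 - 70*y - 168) + 2*y^3 + 9*y^2 - 62*y - 264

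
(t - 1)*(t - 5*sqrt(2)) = t^2 - 5*sqrt(2)*t - t + 5*sqrt(2)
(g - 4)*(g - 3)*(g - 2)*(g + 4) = g^4 - 5*g^3 - 10*g^2 + 80*g - 96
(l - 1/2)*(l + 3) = l^2 + 5*l/2 - 3/2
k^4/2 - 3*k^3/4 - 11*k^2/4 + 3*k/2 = k*(k/2 + 1)*(k - 3)*(k - 1/2)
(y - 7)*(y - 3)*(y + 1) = y^3 - 9*y^2 + 11*y + 21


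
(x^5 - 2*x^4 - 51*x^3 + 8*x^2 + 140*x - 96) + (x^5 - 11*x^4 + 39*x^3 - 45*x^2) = 2*x^5 - 13*x^4 - 12*x^3 - 37*x^2 + 140*x - 96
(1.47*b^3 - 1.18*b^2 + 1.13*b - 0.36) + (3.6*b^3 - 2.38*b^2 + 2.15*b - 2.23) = 5.07*b^3 - 3.56*b^2 + 3.28*b - 2.59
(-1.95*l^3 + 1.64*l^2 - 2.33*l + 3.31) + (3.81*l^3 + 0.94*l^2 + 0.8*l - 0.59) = 1.86*l^3 + 2.58*l^2 - 1.53*l + 2.72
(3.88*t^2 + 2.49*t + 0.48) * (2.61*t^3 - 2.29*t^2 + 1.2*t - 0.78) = 10.1268*t^5 - 2.3863*t^4 + 0.206699999999999*t^3 - 1.1376*t^2 - 1.3662*t - 0.3744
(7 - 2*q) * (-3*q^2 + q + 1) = 6*q^3 - 23*q^2 + 5*q + 7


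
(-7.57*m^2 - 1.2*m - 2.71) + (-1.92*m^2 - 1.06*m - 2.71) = -9.49*m^2 - 2.26*m - 5.42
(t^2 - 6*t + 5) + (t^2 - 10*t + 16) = 2*t^2 - 16*t + 21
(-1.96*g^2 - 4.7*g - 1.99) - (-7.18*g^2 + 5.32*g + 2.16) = 5.22*g^2 - 10.02*g - 4.15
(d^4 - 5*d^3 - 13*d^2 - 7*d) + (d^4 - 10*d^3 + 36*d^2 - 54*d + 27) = 2*d^4 - 15*d^3 + 23*d^2 - 61*d + 27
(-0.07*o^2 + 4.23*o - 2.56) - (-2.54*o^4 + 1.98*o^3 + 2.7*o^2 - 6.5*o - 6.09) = 2.54*o^4 - 1.98*o^3 - 2.77*o^2 + 10.73*o + 3.53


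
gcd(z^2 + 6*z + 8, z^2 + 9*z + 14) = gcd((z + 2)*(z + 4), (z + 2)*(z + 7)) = z + 2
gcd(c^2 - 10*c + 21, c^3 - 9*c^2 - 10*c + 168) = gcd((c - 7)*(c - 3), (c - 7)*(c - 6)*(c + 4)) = c - 7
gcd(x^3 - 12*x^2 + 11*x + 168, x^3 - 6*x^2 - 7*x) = x - 7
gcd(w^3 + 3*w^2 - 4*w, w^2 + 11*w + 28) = w + 4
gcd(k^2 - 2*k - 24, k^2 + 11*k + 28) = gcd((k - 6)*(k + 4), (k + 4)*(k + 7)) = k + 4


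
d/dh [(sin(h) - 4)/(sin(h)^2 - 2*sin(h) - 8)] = -cos(h)/(sin(h) + 2)^2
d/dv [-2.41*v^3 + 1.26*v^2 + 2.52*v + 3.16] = -7.23*v^2 + 2.52*v + 2.52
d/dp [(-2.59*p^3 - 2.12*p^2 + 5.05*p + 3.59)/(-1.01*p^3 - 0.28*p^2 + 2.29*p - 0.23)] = (-8.88178419700125e-16*p^5 - 1.416*p^4 - 1.6612*p^3 + 9.224*p^2 + 2.9856*p - 9.3826)/(1.0201*p^6 + 0.5656*p^5 - 4.5474*p^4 - 0.8178*p^3 + 5.3729*p^2 - 1.0534*p + 0.0529)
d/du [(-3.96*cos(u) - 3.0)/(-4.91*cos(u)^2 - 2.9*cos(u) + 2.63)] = (19.4436*cos(u)^2 + 29.46*cos(u) + 19.1148)*sin(u)/(24.1081*cos(u)^4 + 28.478*cos(u)^3 - 17.4166*cos(u)^2 - 15.254*cos(u) + 6.9169)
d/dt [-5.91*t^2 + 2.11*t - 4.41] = 2.11 - 11.82*t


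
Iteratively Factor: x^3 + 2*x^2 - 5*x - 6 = (x + 3)*(x^2 - x - 2) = (x - 2)*(x + 3)*(x + 1)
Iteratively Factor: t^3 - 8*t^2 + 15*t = (t)*(t^2 - 8*t + 15) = t*(t - 5)*(t - 3)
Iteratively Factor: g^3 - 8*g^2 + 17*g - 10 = (g - 5)*(g^2 - 3*g + 2) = (g - 5)*(g - 2)*(g - 1)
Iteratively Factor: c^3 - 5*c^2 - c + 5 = (c - 1)*(c^2 - 4*c - 5) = (c - 1)*(c + 1)*(c - 5)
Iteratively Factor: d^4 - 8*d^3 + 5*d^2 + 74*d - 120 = (d - 2)*(d^3 - 6*d^2 - 7*d + 60) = (d - 5)*(d - 2)*(d^2 - d - 12) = (d - 5)*(d - 2)*(d + 3)*(d - 4)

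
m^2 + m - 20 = (m - 4)*(m + 5)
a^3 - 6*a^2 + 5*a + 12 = (a - 4)*(a - 3)*(a + 1)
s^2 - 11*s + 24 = (s - 8)*(s - 3)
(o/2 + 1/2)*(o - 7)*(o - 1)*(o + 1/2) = o^4/2 - 13*o^3/4 - 9*o^2/4 + 13*o/4 + 7/4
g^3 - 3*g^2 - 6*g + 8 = (g - 4)*(g - 1)*(g + 2)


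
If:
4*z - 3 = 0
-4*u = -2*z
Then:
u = 3/8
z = 3/4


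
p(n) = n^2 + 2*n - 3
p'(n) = 2*n + 2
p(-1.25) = -3.94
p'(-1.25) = -0.50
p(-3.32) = 1.38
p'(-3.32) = -4.64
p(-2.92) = -0.31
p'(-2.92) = -3.84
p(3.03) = 12.24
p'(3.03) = 8.06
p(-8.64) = 54.37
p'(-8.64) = -15.28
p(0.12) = -2.75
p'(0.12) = 2.24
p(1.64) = 2.97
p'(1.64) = 5.28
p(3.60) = 17.16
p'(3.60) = 9.20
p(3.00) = 12.00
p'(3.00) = 8.00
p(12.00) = 165.00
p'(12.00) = 26.00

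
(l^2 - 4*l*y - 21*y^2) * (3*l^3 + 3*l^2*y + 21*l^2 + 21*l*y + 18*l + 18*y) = 3*l^5 - 9*l^4*y + 21*l^4 - 75*l^3*y^2 - 63*l^3*y + 18*l^3 - 63*l^2*y^3 - 525*l^2*y^2 - 54*l^2*y - 441*l*y^3 - 450*l*y^2 - 378*y^3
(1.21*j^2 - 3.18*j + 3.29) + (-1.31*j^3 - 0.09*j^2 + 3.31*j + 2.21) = -1.31*j^3 + 1.12*j^2 + 0.13*j + 5.5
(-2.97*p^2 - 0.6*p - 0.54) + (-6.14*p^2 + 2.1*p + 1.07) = -9.11*p^2 + 1.5*p + 0.53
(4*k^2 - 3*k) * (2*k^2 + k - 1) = 8*k^4 - 2*k^3 - 7*k^2 + 3*k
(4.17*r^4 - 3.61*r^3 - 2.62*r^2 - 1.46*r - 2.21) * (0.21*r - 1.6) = 0.8757*r^5 - 7.4301*r^4 + 5.2258*r^3 + 3.8854*r^2 + 1.8719*r + 3.536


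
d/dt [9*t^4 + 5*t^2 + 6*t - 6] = 36*t^3 + 10*t + 6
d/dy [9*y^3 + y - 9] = 27*y^2 + 1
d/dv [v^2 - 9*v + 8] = 2*v - 9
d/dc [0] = 0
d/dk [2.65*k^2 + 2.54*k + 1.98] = 5.3*k + 2.54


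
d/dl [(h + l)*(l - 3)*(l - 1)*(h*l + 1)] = h*(h + l)*(l - 3)*(l - 1) + (h + l)*(l - 3)*(h*l + 1) + (h + l)*(l - 1)*(h*l + 1) + (l - 3)*(l - 1)*(h*l + 1)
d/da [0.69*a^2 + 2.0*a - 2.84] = 1.38*a + 2.0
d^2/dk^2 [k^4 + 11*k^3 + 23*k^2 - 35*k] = 12*k^2 + 66*k + 46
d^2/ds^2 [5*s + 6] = 0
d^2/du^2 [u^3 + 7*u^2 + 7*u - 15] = 6*u + 14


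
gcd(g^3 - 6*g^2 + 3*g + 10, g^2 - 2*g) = g - 2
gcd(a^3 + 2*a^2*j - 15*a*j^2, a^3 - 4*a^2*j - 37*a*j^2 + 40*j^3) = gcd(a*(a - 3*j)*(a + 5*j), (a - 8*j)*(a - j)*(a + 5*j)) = a + 5*j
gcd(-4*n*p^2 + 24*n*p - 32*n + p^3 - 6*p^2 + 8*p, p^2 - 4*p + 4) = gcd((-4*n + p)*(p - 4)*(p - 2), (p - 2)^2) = p - 2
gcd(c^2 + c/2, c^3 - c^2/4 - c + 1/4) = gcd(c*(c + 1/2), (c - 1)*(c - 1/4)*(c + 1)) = 1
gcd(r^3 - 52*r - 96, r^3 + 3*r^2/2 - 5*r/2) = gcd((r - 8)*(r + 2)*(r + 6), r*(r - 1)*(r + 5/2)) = 1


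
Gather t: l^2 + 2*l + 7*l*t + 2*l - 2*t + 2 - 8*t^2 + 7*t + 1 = l^2 + 4*l - 8*t^2 + t*(7*l + 5) + 3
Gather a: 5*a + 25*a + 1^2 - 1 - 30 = 30*a - 30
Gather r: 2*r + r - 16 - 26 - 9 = 3*r - 51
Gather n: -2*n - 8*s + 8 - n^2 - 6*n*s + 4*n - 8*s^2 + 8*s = -n^2 + n*(2 - 6*s) - 8*s^2 + 8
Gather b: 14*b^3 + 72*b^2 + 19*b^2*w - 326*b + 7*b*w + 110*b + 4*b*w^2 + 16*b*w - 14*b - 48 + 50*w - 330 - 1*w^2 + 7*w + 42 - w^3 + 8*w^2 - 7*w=14*b^3 + b^2*(19*w + 72) + b*(4*w^2 + 23*w - 230) - w^3 + 7*w^2 + 50*w - 336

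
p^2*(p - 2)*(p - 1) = p^4 - 3*p^3 + 2*p^2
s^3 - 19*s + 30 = (s - 3)*(s - 2)*(s + 5)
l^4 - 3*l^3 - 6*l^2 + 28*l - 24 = (l - 2)^3*(l + 3)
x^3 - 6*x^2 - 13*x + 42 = (x - 7)*(x - 2)*(x + 3)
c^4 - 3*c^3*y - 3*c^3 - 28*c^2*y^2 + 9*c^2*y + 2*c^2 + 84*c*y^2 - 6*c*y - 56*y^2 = (c - 2)*(c - 1)*(c - 7*y)*(c + 4*y)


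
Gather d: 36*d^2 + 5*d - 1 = 36*d^2 + 5*d - 1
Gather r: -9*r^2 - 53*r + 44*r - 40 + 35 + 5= -9*r^2 - 9*r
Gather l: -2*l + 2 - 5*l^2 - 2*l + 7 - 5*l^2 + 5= -10*l^2 - 4*l + 14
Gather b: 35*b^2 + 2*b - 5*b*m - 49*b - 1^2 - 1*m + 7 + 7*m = 35*b^2 + b*(-5*m - 47) + 6*m + 6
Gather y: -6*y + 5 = 5 - 6*y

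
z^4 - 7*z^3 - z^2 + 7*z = z*(z - 7)*(z - 1)*(z + 1)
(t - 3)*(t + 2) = t^2 - t - 6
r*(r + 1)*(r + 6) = r^3 + 7*r^2 + 6*r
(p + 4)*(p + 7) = p^2 + 11*p + 28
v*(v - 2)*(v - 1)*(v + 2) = v^4 - v^3 - 4*v^2 + 4*v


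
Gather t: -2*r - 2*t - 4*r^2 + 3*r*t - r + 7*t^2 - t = -4*r^2 - 3*r + 7*t^2 + t*(3*r - 3)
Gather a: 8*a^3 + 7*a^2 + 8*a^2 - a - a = 8*a^3 + 15*a^2 - 2*a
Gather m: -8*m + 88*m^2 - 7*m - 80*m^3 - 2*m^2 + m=-80*m^3 + 86*m^2 - 14*m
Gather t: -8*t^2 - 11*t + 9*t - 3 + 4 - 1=-8*t^2 - 2*t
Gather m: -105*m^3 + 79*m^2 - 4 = -105*m^3 + 79*m^2 - 4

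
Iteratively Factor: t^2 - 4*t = (t)*(t - 4)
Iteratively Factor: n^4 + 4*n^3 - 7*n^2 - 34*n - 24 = (n + 4)*(n^3 - 7*n - 6) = (n + 2)*(n + 4)*(n^2 - 2*n - 3) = (n + 1)*(n + 2)*(n + 4)*(n - 3)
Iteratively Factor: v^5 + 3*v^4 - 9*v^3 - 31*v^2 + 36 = (v - 1)*(v^4 + 4*v^3 - 5*v^2 - 36*v - 36) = (v - 3)*(v - 1)*(v^3 + 7*v^2 + 16*v + 12) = (v - 3)*(v - 1)*(v + 2)*(v^2 + 5*v + 6) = (v - 3)*(v - 1)*(v + 2)^2*(v + 3)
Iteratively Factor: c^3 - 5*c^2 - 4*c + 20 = (c - 2)*(c^2 - 3*c - 10) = (c - 5)*(c - 2)*(c + 2)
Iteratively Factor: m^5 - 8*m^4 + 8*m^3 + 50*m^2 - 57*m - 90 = (m + 1)*(m^4 - 9*m^3 + 17*m^2 + 33*m - 90) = (m - 3)*(m + 1)*(m^3 - 6*m^2 - m + 30) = (m - 5)*(m - 3)*(m + 1)*(m^2 - m - 6) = (m - 5)*(m - 3)*(m + 1)*(m + 2)*(m - 3)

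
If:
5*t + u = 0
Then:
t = -u/5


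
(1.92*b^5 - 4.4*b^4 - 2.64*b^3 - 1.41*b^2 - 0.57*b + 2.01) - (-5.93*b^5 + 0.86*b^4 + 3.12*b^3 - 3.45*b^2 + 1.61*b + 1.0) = 7.85*b^5 - 5.26*b^4 - 5.76*b^3 + 2.04*b^2 - 2.18*b + 1.01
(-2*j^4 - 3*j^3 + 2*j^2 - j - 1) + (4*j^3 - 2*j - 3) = -2*j^4 + j^3 + 2*j^2 - 3*j - 4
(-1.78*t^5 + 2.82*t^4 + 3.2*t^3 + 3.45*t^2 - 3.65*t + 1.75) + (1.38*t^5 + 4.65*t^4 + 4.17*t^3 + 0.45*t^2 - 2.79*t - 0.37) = -0.4*t^5 + 7.47*t^4 + 7.37*t^3 + 3.9*t^2 - 6.44*t + 1.38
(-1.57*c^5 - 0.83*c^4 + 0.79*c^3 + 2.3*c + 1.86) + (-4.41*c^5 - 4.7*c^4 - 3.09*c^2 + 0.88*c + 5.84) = -5.98*c^5 - 5.53*c^4 + 0.79*c^3 - 3.09*c^2 + 3.18*c + 7.7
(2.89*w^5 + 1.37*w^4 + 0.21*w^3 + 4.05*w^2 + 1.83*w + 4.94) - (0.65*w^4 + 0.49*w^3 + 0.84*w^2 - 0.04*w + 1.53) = 2.89*w^5 + 0.72*w^4 - 0.28*w^3 + 3.21*w^2 + 1.87*w + 3.41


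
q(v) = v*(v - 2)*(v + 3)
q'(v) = v*(v - 2) + v*(v + 3) + (v - 2)*(v + 3) = 3*v^2 + 2*v - 6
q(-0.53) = 3.31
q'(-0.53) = -6.22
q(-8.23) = -440.33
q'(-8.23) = 180.74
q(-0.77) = 4.76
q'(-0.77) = -5.76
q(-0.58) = 3.62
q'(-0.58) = -6.15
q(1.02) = -4.02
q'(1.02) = -0.84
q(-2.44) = 6.07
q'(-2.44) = 6.98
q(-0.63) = 3.93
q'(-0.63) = -6.07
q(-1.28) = 7.22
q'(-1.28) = -3.64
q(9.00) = 756.00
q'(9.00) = 255.00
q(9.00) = 756.00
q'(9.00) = 255.00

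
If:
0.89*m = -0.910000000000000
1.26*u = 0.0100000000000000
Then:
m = -1.02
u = 0.01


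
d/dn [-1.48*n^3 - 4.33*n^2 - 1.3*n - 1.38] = -4.44*n^2 - 8.66*n - 1.3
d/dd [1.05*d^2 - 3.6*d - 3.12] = 2.1*d - 3.6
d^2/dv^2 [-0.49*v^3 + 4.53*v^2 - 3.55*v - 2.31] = 9.06 - 2.94*v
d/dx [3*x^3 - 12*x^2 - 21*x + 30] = 9*x^2 - 24*x - 21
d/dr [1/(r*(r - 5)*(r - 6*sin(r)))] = (r*(r - 5)*(6*cos(r) - 1) - r*(r - 6*sin(r)) + (5 - r)*(r - 6*sin(r)))/(r^2*(r - 5)^2*(r - 6*sin(r))^2)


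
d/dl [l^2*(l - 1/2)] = l*(3*l - 1)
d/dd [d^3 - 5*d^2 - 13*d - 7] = 3*d^2 - 10*d - 13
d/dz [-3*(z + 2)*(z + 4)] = -6*z - 18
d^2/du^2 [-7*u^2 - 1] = -14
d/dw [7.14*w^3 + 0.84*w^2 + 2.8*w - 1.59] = 21.42*w^2 + 1.68*w + 2.8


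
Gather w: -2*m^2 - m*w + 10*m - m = -2*m^2 - m*w + 9*m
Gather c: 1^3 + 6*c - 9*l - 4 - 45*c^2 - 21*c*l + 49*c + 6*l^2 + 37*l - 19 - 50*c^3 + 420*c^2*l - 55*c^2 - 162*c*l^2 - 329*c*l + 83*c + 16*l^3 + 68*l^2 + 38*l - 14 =-50*c^3 + c^2*(420*l - 100) + c*(-162*l^2 - 350*l + 138) + 16*l^3 + 74*l^2 + 66*l - 36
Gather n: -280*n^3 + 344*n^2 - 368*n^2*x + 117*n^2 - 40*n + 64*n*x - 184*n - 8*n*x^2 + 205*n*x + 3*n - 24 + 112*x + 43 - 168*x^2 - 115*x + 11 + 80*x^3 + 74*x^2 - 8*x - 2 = -280*n^3 + n^2*(461 - 368*x) + n*(-8*x^2 + 269*x - 221) + 80*x^3 - 94*x^2 - 11*x + 28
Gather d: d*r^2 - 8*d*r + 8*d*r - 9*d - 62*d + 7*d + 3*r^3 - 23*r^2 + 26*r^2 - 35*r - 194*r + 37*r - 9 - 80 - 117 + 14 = d*(r^2 - 64) + 3*r^3 + 3*r^2 - 192*r - 192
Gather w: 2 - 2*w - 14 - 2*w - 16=-4*w - 28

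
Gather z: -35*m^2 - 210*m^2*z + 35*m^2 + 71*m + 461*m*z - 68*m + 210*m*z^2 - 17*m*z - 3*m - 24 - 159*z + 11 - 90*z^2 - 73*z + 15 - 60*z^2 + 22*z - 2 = z^2*(210*m - 150) + z*(-210*m^2 + 444*m - 210)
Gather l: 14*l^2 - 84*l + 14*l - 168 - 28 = 14*l^2 - 70*l - 196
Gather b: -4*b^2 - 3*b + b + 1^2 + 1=-4*b^2 - 2*b + 2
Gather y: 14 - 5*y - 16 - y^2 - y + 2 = -y^2 - 6*y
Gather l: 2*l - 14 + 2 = 2*l - 12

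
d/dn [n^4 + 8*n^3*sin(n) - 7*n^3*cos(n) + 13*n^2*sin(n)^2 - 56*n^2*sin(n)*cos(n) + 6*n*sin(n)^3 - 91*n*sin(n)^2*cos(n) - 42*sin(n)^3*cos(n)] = 7*n^3*sin(n) + 8*n^3*cos(n) + 4*n^3 + 112*n^2*sin(n)^2 + 26*n^2*sin(n)*cos(n) + 24*n^2*sin(n) - 21*n^2*cos(n) - 56*n^2 + 273*n*sin(n)^3 + 18*n*sin(n)^2*cos(n) + 26*n*sin(n)^2 - 112*n*sin(n)*cos(n) - 182*n*sin(n) + 168*sin(n)^4 + 6*sin(n)^3 - 91*sin(n)^2*cos(n) - 126*sin(n)^2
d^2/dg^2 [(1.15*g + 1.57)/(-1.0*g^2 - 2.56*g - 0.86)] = (-(1.15*g + 1.57)*(2.0*g + 2.56)*(4.0*g + 5.12) + (6.9*g + 9.028)*(1.0*g^2 + 2.56*g + 0.86))/(1.0*g^2 + 2.56*g + 0.86)^3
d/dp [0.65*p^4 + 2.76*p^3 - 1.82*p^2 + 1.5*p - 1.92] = 2.6*p^3 + 8.28*p^2 - 3.64*p + 1.5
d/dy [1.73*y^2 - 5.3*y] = 3.46*y - 5.3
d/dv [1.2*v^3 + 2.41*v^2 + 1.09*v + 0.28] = 3.6*v^2 + 4.82*v + 1.09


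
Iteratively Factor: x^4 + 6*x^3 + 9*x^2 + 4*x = (x + 1)*(x^3 + 5*x^2 + 4*x) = (x + 1)*(x + 4)*(x^2 + x) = (x + 1)^2*(x + 4)*(x)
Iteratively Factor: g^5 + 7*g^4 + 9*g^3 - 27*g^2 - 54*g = (g + 3)*(g^4 + 4*g^3 - 3*g^2 - 18*g) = (g - 2)*(g + 3)*(g^3 + 6*g^2 + 9*g) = (g - 2)*(g + 3)^2*(g^2 + 3*g) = g*(g - 2)*(g + 3)^2*(g + 3)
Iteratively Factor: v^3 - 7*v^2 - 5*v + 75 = (v + 3)*(v^2 - 10*v + 25) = (v - 5)*(v + 3)*(v - 5)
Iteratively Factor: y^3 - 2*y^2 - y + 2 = (y - 2)*(y^2 - 1) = (y - 2)*(y + 1)*(y - 1)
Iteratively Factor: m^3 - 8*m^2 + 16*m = (m - 4)*(m^2 - 4*m) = (m - 4)^2*(m)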